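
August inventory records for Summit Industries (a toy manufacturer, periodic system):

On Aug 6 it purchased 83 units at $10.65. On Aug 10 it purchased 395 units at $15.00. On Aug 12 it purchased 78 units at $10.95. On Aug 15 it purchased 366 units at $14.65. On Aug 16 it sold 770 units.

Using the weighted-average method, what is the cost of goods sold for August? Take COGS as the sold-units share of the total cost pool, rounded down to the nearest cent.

COGS = $10,877.66

Aug 16, sell 770: 770/922 × $13,024.95 → $10,877.66
Ending inventory (cost pool remaining) = $2,147.29
Check: goods available $13,024.95 = COGS $10,877.66 + ending $2,147.29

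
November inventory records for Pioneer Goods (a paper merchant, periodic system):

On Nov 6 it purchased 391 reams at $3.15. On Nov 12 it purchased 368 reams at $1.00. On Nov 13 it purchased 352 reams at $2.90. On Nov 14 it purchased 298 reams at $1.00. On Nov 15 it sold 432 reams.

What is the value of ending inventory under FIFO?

Ending inventory = $1,645.80

Nov 15, 432 sold [FIFO — oldest first]: 391 @ $3.15 + 41 @ $1.00 = $1,272.65
Ending inventory: 327 @ $1.00 + 352 @ $2.90 + 298 @ $1.00 = $1,645.80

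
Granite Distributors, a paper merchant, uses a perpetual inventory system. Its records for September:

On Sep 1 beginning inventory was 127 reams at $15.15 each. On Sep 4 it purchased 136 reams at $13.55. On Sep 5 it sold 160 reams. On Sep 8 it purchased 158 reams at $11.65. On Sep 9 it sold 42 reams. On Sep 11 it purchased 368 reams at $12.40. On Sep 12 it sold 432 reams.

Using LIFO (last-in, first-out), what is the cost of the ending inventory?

Sep 5, 160 sold [LIFO — newest first]: 136 @ $13.55 + 24 @ $15.15 = $2,206.40
Sep 9, 42 sold [LIFO — newest first]: 42 @ $11.65 = $489.30
Sep 12, 432 sold [LIFO — newest first]: 368 @ $12.40 + 64 @ $11.65 = $5,308.80
Total COGS = $2,206.40 + $489.30 + $5,308.80 = $8,004.50
Ending inventory: 103 @ $15.15 + 52 @ $11.65 = $2,166.25
Check: goods available $10,170.75 = COGS $8,004.50 + ending $2,166.25

Ending inventory = $2,166.25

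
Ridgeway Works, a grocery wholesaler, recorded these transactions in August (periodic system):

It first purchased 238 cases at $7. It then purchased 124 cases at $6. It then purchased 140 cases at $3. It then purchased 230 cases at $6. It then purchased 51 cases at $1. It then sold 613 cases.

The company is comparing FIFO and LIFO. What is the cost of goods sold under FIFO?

COGS = $3,496

FIFO COGS: 238 @ $7 + 124 @ $6 + 140 @ $3 + 111 @ $6 = $3,496
LIFO COGS: 51 @ $1 + 230 @ $6 + 140 @ $3 + 124 @ $6 + 68 @ $7 = $3,071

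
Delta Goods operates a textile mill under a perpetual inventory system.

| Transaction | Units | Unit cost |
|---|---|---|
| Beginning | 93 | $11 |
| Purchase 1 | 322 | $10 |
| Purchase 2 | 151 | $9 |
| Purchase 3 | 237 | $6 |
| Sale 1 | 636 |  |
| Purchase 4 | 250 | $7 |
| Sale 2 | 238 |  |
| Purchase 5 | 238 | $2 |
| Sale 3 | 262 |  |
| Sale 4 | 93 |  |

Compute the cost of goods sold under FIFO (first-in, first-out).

Sale 1 (636) [FIFO — oldest first]: 93 @ $11 + 322 @ $10 + 151 @ $9 + 70 @ $6 = $6,022
Sale 2 (238) [FIFO — oldest first]: 167 @ $6 + 71 @ $7 = $1,499
Sale 3 (262) [FIFO — oldest first]: 179 @ $7 + 83 @ $2 = $1,419
Sale 4 (93) [FIFO — oldest first]: 93 @ $2 = $186
Total COGS = $6,022 + $1,499 + $1,419 + $186 = $9,126
Ending inventory: 62 @ $2 = $124

COGS = $9,126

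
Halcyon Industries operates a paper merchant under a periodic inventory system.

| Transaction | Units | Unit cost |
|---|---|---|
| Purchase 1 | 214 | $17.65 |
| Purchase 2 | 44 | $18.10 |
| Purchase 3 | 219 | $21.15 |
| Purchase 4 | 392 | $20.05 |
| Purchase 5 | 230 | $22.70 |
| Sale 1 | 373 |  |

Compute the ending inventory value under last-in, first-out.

Sale 1 (373) [LIFO — newest first]: 230 @ $22.70 + 143 @ $20.05 = $8,088.15
Ending inventory: 214 @ $17.65 + 44 @ $18.10 + 219 @ $21.15 + 249 @ $20.05 = $14,197.80

Ending inventory = $14,197.80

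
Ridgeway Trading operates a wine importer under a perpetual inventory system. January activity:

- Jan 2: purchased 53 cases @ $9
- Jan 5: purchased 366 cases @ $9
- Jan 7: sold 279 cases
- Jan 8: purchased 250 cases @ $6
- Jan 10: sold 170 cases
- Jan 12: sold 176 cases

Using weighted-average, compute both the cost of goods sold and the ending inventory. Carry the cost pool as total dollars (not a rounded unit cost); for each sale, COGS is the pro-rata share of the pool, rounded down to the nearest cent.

After Jan 2: 53 on hand, pool $477.00 (≈ $9.0000 each)
After Jan 5: 419 on hand, pool $3,771.00 (≈ $9.0000 each)
Jan 7, sell 279: 279/419 × $3,771.00 → $2,511.00
After Jan 8: 390 on hand, pool $2,760.00 (≈ $7.0769 each)
Jan 10, sell 170: 170/390 × $2,760.00 → $1,203.07
Jan 12, sell 176: 176/220 × $1,556.93 → $1,245.54
Total COGS = $2,511.00 + $1,203.07 + $1,245.54 = $4,959.61
Ending inventory (cost pool remaining) = $311.39
Check: goods available $5,271.00 = COGS $4,959.61 + ending $311.39

COGS = $4,959.61; ending inventory = $311.39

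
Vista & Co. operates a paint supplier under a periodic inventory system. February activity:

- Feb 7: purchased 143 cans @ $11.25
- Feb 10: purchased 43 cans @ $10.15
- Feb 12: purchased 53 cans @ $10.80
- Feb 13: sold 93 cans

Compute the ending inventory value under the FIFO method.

Feb 13, 93 sold [FIFO — oldest first]: 93 @ $11.25 = $1,046.25
Ending inventory: 50 @ $11.25 + 43 @ $10.15 + 53 @ $10.80 = $1,571.35

Ending inventory = $1,571.35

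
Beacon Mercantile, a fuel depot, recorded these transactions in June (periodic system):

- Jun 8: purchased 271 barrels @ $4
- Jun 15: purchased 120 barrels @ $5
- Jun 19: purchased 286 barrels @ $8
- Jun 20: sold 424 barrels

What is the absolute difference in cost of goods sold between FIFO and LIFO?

$1,012

FIFO COGS: 271 @ $4 + 120 @ $5 + 33 @ $8 = $1,948
LIFO COGS: 286 @ $8 + 120 @ $5 + 18 @ $4 = $2,960
Difference = |$1,948 − $2,960| = $1,012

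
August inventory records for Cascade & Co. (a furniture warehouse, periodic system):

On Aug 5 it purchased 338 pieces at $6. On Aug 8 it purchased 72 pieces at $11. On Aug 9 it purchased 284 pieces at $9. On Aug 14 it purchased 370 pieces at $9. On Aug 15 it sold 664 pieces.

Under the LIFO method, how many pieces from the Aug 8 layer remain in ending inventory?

Aug 15, 664 sold [LIFO — newest first]: 370 @ $9 + 284 @ $9 + 10 @ $11 = $5,996
Ending inventory: 338 @ $6 + 62 @ $11 = $2,710
Check: goods available $8,706 = COGS $5,996 + ending $2,710

62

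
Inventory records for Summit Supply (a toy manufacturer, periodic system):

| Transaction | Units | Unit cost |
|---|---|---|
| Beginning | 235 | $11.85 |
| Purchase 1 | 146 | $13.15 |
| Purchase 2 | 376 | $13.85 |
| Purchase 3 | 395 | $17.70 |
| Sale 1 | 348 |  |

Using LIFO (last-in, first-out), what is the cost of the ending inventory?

Ending inventory = $10,744.15

Sale 1 (348) [LIFO — newest first]: 348 @ $17.70 = $6,159.60
Ending inventory: 235 @ $11.85 + 146 @ $13.15 + 376 @ $13.85 + 47 @ $17.70 = $10,744.15
Check: goods available $16,903.75 = COGS $6,159.60 + ending $10,744.15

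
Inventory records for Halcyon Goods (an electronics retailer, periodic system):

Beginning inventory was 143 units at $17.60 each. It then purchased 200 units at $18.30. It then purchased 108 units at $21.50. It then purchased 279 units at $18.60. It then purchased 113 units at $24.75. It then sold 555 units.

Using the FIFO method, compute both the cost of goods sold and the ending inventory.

COGS = $10,433.20; ending inventory = $6,051.75

Sale 1 (555) [FIFO — oldest first]: 143 @ $17.60 + 200 @ $18.30 + 108 @ $21.50 + 104 @ $18.60 = $10,433.20
Ending inventory: 175 @ $18.60 + 113 @ $24.75 = $6,051.75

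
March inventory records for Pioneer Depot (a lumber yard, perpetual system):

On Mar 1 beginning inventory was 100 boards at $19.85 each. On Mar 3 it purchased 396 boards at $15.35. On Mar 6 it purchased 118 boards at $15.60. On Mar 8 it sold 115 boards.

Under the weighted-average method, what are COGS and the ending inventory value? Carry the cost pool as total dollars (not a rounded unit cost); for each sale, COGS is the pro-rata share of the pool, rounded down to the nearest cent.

COGS = $1,855.05; ending inventory = $8,049.35

After Mar 1: 100 on hand, pool $1,985.00 (≈ $19.8500 each)
After Mar 3: 496 on hand, pool $8,063.60 (≈ $16.2573 each)
After Mar 6: 614 on hand, pool $9,904.40 (≈ $16.1309 each)
Mar 8, sell 115: 115/614 × $9,904.40 → $1,855.05
Ending inventory (cost pool remaining) = $8,049.35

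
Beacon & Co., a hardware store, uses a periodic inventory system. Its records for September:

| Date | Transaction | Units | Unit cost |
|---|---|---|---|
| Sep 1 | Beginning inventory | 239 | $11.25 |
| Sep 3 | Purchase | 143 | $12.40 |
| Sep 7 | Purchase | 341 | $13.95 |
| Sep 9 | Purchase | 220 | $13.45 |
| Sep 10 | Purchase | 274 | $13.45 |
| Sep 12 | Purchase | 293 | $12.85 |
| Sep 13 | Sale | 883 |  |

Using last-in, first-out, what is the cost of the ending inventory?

Ending inventory = $7,879.70

Sep 13, 883 sold [LIFO — newest first]: 293 @ $12.85 + 274 @ $13.45 + 220 @ $13.45 + 96 @ $13.95 = $11,748.55
Ending inventory: 239 @ $11.25 + 143 @ $12.40 + 245 @ $13.95 = $7,879.70
Check: goods available $19,628.25 = COGS $11,748.55 + ending $7,879.70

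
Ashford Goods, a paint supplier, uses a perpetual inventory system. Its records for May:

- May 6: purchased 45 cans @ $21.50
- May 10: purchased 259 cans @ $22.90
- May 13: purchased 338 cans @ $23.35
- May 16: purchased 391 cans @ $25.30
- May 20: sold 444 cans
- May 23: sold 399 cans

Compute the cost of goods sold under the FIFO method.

COGS = $19,876.20

May 20, 444 sold [FIFO — oldest first]: 45 @ $21.50 + 259 @ $22.90 + 140 @ $23.35 = $10,167.60
May 23, 399 sold [FIFO — oldest first]: 198 @ $23.35 + 201 @ $25.30 = $9,708.60
Total COGS = $10,167.60 + $9,708.60 = $19,876.20
Ending inventory: 190 @ $25.30 = $4,807.00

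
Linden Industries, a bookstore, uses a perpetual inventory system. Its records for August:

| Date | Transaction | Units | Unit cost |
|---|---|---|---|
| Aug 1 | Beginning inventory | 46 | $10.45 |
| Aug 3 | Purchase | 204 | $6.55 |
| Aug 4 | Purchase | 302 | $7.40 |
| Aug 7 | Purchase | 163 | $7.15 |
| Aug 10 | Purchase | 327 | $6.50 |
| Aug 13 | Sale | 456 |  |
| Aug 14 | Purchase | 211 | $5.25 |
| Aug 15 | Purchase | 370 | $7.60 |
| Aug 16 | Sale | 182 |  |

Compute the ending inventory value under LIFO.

Aug 13, 456 sold [LIFO — newest first]: 327 @ $6.50 + 129 @ $7.15 = $3,047.85
Aug 16, 182 sold [LIFO — newest first]: 182 @ $7.60 = $1,383.20
Total COGS = $3,047.85 + $1,383.20 = $4,431.05
Ending inventory: 46 @ $10.45 + 204 @ $6.55 + 302 @ $7.40 + 34 @ $7.15 + 211 @ $5.25 + 188 @ $7.60 = $6,831.35

Ending inventory = $6,831.35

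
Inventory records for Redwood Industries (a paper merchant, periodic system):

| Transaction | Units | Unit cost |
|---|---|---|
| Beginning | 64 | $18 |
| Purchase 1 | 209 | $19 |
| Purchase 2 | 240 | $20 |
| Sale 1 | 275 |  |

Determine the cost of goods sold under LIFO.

COGS = $5,465

Sale 1 (275) [LIFO — newest first]: 240 @ $20 + 35 @ $19 = $5,465
Ending inventory: 64 @ $18 + 174 @ $19 = $4,458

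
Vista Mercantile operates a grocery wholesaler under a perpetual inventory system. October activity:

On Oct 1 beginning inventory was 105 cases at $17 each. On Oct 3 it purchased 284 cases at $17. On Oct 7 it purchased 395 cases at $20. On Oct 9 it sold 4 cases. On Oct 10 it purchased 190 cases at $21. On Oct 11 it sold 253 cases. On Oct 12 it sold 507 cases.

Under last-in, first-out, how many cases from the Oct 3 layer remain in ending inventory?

105

Oct 9, 4 sold [LIFO — newest first]: 4 @ $20 = $80
Oct 11, 253 sold [LIFO — newest first]: 190 @ $21 + 63 @ $20 = $5,250
Oct 12, 507 sold [LIFO — newest first]: 328 @ $20 + 179 @ $17 = $9,603
Total COGS = $80 + $5,250 + $9,603 = $14,933
Ending inventory: 105 @ $17 + 105 @ $17 = $3,570
Check: goods available $18,503 = COGS $14,933 + ending $3,570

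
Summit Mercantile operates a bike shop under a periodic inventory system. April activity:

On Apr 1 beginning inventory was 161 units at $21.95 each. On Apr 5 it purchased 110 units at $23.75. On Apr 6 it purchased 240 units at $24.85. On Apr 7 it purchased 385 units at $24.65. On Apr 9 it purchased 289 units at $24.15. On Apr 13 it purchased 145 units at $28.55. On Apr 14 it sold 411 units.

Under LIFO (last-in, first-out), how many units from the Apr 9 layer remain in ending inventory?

23

Apr 14, 411 sold [LIFO — newest first]: 145 @ $28.55 + 266 @ $24.15 = $10,563.65
Ending inventory: 161 @ $21.95 + 110 @ $23.75 + 240 @ $24.85 + 385 @ $24.65 + 23 @ $24.15 = $22,156.15
Check: goods available $32,719.80 = COGS $10,563.65 + ending $22,156.15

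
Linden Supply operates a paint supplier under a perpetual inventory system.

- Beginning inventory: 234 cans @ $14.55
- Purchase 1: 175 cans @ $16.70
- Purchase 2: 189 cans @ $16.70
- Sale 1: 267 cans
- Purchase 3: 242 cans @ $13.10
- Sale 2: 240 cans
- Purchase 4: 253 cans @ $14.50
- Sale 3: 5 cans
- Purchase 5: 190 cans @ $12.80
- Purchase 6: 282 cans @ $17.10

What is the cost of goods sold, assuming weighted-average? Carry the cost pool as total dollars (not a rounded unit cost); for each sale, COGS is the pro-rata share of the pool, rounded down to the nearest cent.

COGS = $7,833.78

After Beginning: 234 on hand, pool $3,404.70 (≈ $14.5500 each)
After Purchase 1: 409 on hand, pool $6,327.20 (≈ $15.4699 each)
After Purchase 2: 598 on hand, pool $9,483.50 (≈ $15.8587 each)
Sale 1, sell 267: 267/598 × $9,483.50 → $4,234.27
After Purchase 3: 573 on hand, pool $8,419.43 (≈ $14.6936 each)
Sale 2, sell 240: 240/573 × $8,419.43 → $3,526.46
After Purchase 4: 586 on hand, pool $8,561.47 (≈ $14.6100 each)
Sale 3, sell 5: 5/586 × $8,561.47 → $73.05
After Purchase 5: 771 on hand, pool $10,920.42 (≈ $14.1640 each)
After Purchase 6: 1053 on hand, pool $15,742.62 (≈ $14.9503 each)
Total COGS = $4,234.27 + $3,526.46 + $73.05 = $7,833.78
Ending inventory (cost pool remaining) = $15,742.62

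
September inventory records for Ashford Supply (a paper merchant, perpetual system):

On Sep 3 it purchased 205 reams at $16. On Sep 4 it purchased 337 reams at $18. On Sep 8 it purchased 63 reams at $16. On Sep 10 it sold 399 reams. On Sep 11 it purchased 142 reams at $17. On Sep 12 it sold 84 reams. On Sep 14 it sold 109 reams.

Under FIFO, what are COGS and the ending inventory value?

COGS = $10,146; ending inventory = $2,622

Sep 10, 399 sold [FIFO — oldest first]: 205 @ $16 + 194 @ $18 = $6,772
Sep 12, 84 sold [FIFO — oldest first]: 84 @ $18 = $1,512
Sep 14, 109 sold [FIFO — oldest first]: 59 @ $18 + 50 @ $16 = $1,862
Total COGS = $6,772 + $1,512 + $1,862 = $10,146
Ending inventory: 13 @ $16 + 142 @ $17 = $2,622
Check: goods available $12,768 = COGS $10,146 + ending $2,622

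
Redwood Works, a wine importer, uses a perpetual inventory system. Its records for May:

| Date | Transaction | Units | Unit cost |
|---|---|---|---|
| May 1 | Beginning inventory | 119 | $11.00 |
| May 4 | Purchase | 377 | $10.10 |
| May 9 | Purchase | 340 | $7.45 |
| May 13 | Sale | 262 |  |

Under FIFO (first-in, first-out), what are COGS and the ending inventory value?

May 13, 262 sold [FIFO — oldest first]: 119 @ $11.00 + 143 @ $10.10 = $2,753.30
Ending inventory: 234 @ $10.10 + 340 @ $7.45 = $4,896.40

COGS = $2,753.30; ending inventory = $4,896.40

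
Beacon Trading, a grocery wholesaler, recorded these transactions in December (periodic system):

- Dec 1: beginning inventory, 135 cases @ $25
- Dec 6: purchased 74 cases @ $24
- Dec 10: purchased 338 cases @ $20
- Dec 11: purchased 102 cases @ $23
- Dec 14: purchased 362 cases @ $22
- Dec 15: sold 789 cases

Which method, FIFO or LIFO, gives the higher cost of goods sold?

FIFO

FIFO COGS: 135 @ $25 + 74 @ $24 + 338 @ $20 + 102 @ $23 + 140 @ $22 = $17,337
LIFO COGS: 362 @ $22 + 102 @ $23 + 325 @ $20 = $16,810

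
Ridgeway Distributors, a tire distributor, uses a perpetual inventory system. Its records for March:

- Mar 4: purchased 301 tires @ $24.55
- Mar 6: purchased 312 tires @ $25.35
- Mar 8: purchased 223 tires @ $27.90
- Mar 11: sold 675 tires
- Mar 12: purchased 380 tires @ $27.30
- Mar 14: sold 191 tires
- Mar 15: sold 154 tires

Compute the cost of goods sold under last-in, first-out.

COGS = $26,986.40

Mar 11, 675 sold [LIFO — newest first]: 223 @ $27.90 + 312 @ $25.35 + 140 @ $24.55 = $17,567.90
Mar 14, 191 sold [LIFO — newest first]: 191 @ $27.30 = $5,214.30
Mar 15, 154 sold [LIFO — newest first]: 154 @ $27.30 = $4,204.20
Total COGS = $17,567.90 + $5,214.30 + $4,204.20 = $26,986.40
Ending inventory: 161 @ $24.55 + 35 @ $27.30 = $4,908.05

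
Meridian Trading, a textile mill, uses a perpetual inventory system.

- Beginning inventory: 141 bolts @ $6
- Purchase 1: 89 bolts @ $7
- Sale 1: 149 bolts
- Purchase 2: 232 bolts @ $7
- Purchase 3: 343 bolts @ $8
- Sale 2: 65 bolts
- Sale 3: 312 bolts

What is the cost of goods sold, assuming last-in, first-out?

COGS = $3,965

Sale 1 (149) [LIFO — newest first]: 89 @ $7 + 60 @ $6 = $983
Sale 2 (65) [LIFO — newest first]: 65 @ $8 = $520
Sale 3 (312) [LIFO — newest first]: 278 @ $8 + 34 @ $7 = $2,462
Total COGS = $983 + $520 + $2,462 = $3,965
Ending inventory: 81 @ $6 + 198 @ $7 = $1,872
Check: goods available $5,837 = COGS $3,965 + ending $1,872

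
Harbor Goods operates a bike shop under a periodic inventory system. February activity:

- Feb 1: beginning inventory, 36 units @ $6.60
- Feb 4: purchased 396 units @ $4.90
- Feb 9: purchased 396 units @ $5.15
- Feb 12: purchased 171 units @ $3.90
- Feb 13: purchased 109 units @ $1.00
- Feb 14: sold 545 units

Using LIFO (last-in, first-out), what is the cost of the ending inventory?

Ending inventory = $2,852.65

Feb 14, 545 sold [LIFO — newest first]: 109 @ $1.00 + 171 @ $3.90 + 265 @ $5.15 = $2,140.65
Ending inventory: 36 @ $6.60 + 396 @ $4.90 + 131 @ $5.15 = $2,852.65
Check: goods available $4,993.30 = COGS $2,140.65 + ending $2,852.65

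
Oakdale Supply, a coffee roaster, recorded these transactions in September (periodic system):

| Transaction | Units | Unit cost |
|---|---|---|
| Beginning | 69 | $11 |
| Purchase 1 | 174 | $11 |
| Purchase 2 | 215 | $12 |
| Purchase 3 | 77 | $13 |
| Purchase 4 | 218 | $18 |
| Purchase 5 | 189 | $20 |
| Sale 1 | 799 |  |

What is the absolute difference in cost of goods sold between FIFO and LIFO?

FIFO COGS: 69 @ $11 + 174 @ $11 + 215 @ $12 + 77 @ $13 + 218 @ $18 + 46 @ $20 = $11,098
LIFO COGS: 189 @ $20 + 218 @ $18 + 77 @ $13 + 215 @ $12 + 100 @ $11 = $12,385
Difference = |$11,098 − $12,385| = $1,287

$1,287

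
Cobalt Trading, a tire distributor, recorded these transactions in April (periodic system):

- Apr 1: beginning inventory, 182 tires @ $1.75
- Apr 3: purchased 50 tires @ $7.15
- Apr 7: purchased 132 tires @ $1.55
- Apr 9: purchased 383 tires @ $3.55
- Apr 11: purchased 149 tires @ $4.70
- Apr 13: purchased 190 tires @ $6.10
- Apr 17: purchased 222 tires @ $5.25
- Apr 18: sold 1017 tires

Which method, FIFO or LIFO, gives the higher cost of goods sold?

FIFO COGS: 182 @ $1.75 + 50 @ $7.15 + 132 @ $1.55 + 383 @ $3.55 + 149 @ $4.70 + 121 @ $6.10 = $3,678.65
LIFO COGS: 222 @ $5.25 + 190 @ $6.10 + 149 @ $4.70 + 383 @ $3.55 + 73 @ $1.55 = $4,497.60

LIFO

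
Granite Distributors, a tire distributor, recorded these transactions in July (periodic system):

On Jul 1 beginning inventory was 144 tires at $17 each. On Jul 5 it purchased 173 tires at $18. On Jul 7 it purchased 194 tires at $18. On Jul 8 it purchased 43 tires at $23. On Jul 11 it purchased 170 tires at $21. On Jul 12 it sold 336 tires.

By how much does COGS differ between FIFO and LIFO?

FIFO COGS: 144 @ $17 + 173 @ $18 + 19 @ $18 = $5,904
LIFO COGS: 170 @ $21 + 43 @ $23 + 123 @ $18 = $6,773
Difference = |$5,904 − $6,773| = $869

$869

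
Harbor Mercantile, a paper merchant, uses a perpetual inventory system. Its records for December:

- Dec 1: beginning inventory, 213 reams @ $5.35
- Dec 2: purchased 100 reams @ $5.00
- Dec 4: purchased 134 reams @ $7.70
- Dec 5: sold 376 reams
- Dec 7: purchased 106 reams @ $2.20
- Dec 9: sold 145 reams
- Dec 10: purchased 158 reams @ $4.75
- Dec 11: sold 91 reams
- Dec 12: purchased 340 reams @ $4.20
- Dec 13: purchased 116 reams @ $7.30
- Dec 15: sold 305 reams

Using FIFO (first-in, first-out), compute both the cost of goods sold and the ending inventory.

Dec 5, 376 sold [FIFO — oldest first]: 213 @ $5.35 + 100 @ $5.00 + 63 @ $7.70 = $2,124.65
Dec 9, 145 sold [FIFO — oldest first]: 71 @ $7.70 + 74 @ $2.20 = $709.50
Dec 11, 91 sold [FIFO — oldest first]: 32 @ $2.20 + 59 @ $4.75 = $350.65
Dec 15, 305 sold [FIFO — oldest first]: 99 @ $4.75 + 206 @ $4.20 = $1,335.45
Total COGS = $2,124.65 + $709.50 + $350.65 + $1,335.45 = $4,520.25
Ending inventory: 134 @ $4.20 + 116 @ $7.30 = $1,409.60

COGS = $4,520.25; ending inventory = $1,409.60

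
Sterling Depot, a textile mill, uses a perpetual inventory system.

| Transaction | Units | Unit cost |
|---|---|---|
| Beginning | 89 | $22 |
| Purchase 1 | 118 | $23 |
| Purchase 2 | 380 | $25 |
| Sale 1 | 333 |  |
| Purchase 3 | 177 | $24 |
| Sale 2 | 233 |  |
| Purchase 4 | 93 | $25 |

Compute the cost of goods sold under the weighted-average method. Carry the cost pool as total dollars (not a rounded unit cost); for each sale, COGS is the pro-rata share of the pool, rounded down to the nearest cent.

After Beginning: 89 on hand, pool $1,958.00 (≈ $22.0000 each)
After Purchase 1: 207 on hand, pool $4,672.00 (≈ $22.5700 each)
After Purchase 2: 587 on hand, pool $14,172.00 (≈ $24.1431 each)
Sale 1, sell 333: 333/587 × $14,172.00 → $8,039.65
After Purchase 3: 431 on hand, pool $10,380.35 (≈ $24.0843 each)
Sale 2, sell 233: 233/431 × $10,380.35 → $5,611.65
After Purchase 4: 291 on hand, pool $7,093.70 (≈ $24.3770 each)
Total COGS = $8,039.65 + $5,611.65 = $13,651.30
Ending inventory (cost pool remaining) = $7,093.70

COGS = $13,651.30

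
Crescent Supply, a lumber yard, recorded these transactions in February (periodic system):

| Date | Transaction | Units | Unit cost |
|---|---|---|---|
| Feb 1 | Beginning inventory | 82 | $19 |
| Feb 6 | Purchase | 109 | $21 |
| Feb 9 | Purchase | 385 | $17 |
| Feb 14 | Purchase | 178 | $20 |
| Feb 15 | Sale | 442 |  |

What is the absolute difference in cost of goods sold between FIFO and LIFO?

FIFO COGS: 82 @ $19 + 109 @ $21 + 251 @ $17 = $8,114
LIFO COGS: 178 @ $20 + 264 @ $17 = $8,048
Difference = |$8,114 − $8,048| = $66

$66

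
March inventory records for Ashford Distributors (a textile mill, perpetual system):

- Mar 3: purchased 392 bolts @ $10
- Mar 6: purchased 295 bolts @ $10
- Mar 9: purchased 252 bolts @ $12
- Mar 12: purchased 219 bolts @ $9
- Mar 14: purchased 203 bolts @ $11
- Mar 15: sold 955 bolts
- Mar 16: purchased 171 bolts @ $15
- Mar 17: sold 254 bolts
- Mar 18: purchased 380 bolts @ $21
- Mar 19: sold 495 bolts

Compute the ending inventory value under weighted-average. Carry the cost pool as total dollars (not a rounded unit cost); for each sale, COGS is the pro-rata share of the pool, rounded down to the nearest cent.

After Mar 3: 392 on hand, pool $3,920.00 (≈ $10.0000 each)
After Mar 6: 687 on hand, pool $6,870.00 (≈ $10.0000 each)
After Mar 9: 939 on hand, pool $9,894.00 (≈ $10.5367 each)
After Mar 12: 1158 on hand, pool $11,865.00 (≈ $10.2461 each)
After Mar 14: 1361 on hand, pool $14,098.00 (≈ $10.3586 each)
Mar 15, sell 955: 955/1361 × $14,098.00 → $9,892.42
After Mar 16: 577 on hand, pool $6,770.58 (≈ $11.7341 each)
Mar 17, sell 254: 254/577 × $6,770.58 → $2,980.46
After Mar 18: 703 on hand, pool $11,770.12 (≈ $16.7427 each)
Mar 19, sell 495: 495/703 × $11,770.12 → $8,287.63
Total COGS = $9,892.42 + $2,980.46 + $8,287.63 = $21,160.51
Ending inventory (cost pool remaining) = $3,482.49

Ending inventory = $3,482.49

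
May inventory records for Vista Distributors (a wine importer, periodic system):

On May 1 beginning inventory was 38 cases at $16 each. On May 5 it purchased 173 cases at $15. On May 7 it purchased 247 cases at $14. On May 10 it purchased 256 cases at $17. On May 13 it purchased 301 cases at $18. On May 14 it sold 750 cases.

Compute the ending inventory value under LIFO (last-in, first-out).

Ending inventory = $3,959

May 14, 750 sold [LIFO — newest first]: 301 @ $18 + 256 @ $17 + 193 @ $14 = $12,472
Ending inventory: 38 @ $16 + 173 @ $15 + 54 @ $14 = $3,959
Check: goods available $16,431 = COGS $12,472 + ending $3,959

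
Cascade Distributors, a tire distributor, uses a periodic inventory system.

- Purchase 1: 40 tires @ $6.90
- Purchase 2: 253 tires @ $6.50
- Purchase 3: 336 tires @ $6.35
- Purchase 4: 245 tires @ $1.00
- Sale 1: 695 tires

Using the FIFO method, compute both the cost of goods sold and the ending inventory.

Sale 1 (695) [FIFO — oldest first]: 40 @ $6.90 + 253 @ $6.50 + 336 @ $6.35 + 66 @ $1.00 = $4,120.10
Ending inventory: 179 @ $1.00 = $179.00
Check: goods available $4,299.10 = COGS $4,120.10 + ending $179.00

COGS = $4,120.10; ending inventory = $179.00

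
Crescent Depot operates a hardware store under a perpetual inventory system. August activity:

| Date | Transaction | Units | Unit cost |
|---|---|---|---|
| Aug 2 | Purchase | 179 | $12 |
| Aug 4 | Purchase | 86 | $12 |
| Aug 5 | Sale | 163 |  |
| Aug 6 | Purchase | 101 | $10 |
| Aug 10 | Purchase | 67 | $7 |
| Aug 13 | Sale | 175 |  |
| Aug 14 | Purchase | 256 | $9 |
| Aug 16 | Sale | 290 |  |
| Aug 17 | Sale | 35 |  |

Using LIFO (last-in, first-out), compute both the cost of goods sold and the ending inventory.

Aug 5, 163 sold [LIFO — newest first]: 86 @ $12 + 77 @ $12 = $1,956
Aug 13, 175 sold [LIFO — newest first]: 67 @ $7 + 101 @ $10 + 7 @ $12 = $1,563
Aug 16, 290 sold [LIFO — newest first]: 256 @ $9 + 34 @ $12 = $2,712
Aug 17, 35 sold [LIFO — newest first]: 35 @ $12 = $420
Total COGS = $1,956 + $1,563 + $2,712 + $420 = $6,651
Ending inventory: 26 @ $12 = $312

COGS = $6,651; ending inventory = $312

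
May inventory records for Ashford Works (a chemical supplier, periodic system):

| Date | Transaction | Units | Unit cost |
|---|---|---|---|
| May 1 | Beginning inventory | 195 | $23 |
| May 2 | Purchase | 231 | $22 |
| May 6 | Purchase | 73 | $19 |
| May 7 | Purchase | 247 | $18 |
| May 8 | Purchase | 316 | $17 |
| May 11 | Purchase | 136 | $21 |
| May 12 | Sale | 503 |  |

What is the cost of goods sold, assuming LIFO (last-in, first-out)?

COGS = $9,146

May 12, 503 sold [LIFO — newest first]: 136 @ $21 + 316 @ $17 + 51 @ $18 = $9,146
Ending inventory: 195 @ $23 + 231 @ $22 + 73 @ $19 + 196 @ $18 = $14,482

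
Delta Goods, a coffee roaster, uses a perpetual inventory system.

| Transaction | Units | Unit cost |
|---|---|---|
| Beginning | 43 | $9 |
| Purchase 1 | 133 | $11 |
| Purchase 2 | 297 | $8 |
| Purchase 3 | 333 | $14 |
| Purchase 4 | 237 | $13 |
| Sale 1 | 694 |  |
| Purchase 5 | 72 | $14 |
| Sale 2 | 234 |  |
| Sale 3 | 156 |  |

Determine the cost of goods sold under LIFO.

COGS = $12,698

Sale 1 (694) [LIFO — newest first]: 237 @ $13 + 333 @ $14 + 124 @ $8 = $8,735
Sale 2 (234) [LIFO — newest first]: 72 @ $14 + 162 @ $8 = $2,304
Sale 3 (156) [LIFO — newest first]: 11 @ $8 + 133 @ $11 + 12 @ $9 = $1,659
Total COGS = $8,735 + $2,304 + $1,659 = $12,698
Ending inventory: 31 @ $9 = $279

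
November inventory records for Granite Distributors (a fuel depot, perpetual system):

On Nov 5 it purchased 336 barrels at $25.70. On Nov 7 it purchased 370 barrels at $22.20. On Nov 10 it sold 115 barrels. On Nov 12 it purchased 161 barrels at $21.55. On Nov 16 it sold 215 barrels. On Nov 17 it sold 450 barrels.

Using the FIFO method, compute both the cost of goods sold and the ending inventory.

Nov 10, 115 sold [FIFO — oldest first]: 115 @ $25.70 = $2,955.50
Nov 16, 215 sold [FIFO — oldest first]: 215 @ $25.70 = $5,525.50
Nov 17, 450 sold [FIFO — oldest first]: 6 @ $25.70 + 370 @ $22.20 + 74 @ $21.55 = $9,962.90
Total COGS = $2,955.50 + $5,525.50 + $9,962.90 = $18,443.90
Ending inventory: 87 @ $21.55 = $1,874.85

COGS = $18,443.90; ending inventory = $1,874.85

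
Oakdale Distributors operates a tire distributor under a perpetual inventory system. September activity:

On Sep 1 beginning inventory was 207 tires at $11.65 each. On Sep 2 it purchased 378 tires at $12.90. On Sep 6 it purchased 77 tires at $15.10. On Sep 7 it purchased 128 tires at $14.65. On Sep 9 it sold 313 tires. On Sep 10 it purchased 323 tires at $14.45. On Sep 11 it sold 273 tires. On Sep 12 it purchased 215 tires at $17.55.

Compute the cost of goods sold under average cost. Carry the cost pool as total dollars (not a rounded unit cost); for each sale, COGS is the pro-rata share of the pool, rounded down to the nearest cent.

After Sep 1: 207 on hand, pool $2,411.55 (≈ $11.6500 each)
After Sep 2: 585 on hand, pool $7,287.75 (≈ $12.4577 each)
After Sep 6: 662 on hand, pool $8,450.45 (≈ $12.7650 each)
After Sep 7: 790 on hand, pool $10,325.65 (≈ $13.0704 each)
Sep 9, sell 313: 313/790 × $10,325.65 → $4,091.04
After Sep 10: 800 on hand, pool $10,901.96 (≈ $13.6274 each)
Sep 11, sell 273: 273/800 × $10,901.96 → $3,720.29
After Sep 12: 742 on hand, pool $10,954.92 (≈ $14.7640 each)
Total COGS = $4,091.04 + $3,720.29 = $7,811.33
Ending inventory (cost pool remaining) = $10,954.92

COGS = $7,811.33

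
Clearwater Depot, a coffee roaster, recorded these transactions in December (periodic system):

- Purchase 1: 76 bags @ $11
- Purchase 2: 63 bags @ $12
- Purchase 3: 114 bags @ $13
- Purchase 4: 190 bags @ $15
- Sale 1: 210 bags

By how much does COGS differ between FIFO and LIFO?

$595

FIFO COGS: 76 @ $11 + 63 @ $12 + 71 @ $13 = $2,515
LIFO COGS: 190 @ $15 + 20 @ $13 = $3,110
Difference = |$2,515 − $3,110| = $595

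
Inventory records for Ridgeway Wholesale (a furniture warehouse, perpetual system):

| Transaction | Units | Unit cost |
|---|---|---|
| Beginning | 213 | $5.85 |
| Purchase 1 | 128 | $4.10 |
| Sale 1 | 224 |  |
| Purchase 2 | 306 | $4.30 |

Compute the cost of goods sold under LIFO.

COGS = $1,086.40

Sale 1 (224) [LIFO — newest first]: 128 @ $4.10 + 96 @ $5.85 = $1,086.40
Ending inventory: 117 @ $5.85 + 306 @ $4.30 = $2,000.25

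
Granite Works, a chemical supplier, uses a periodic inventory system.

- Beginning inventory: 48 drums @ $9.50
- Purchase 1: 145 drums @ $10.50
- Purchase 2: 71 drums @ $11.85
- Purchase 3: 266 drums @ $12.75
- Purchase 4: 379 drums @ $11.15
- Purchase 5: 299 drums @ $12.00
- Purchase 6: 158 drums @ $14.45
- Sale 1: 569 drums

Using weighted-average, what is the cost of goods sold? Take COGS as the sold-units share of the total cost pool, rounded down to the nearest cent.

COGS = $6,793.13

Sale 1, sell 569: 569/1366 × $16,308.30 → $6,793.13
Ending inventory (cost pool remaining) = $9,515.17
Check: goods available $16,308.30 = COGS $6,793.13 + ending $9,515.17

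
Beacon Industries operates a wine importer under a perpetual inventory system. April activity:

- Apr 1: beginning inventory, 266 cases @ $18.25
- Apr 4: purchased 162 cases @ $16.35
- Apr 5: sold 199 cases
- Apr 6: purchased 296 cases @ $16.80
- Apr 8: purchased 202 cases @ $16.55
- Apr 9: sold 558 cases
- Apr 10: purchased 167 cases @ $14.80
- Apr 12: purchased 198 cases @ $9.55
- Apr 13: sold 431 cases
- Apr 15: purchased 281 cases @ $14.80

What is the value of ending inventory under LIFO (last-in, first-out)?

Ending inventory = $6,038.55

Apr 5, 199 sold [LIFO — newest first]: 162 @ $16.35 + 37 @ $18.25 = $3,323.95
Apr 9, 558 sold [LIFO — newest first]: 202 @ $16.55 + 296 @ $16.80 + 60 @ $18.25 = $9,410.90
Apr 13, 431 sold [LIFO — newest first]: 198 @ $9.55 + 167 @ $14.80 + 66 @ $18.25 = $5,567.00
Total COGS = $3,323.95 + $9,410.90 + $5,567.00 = $18,301.85
Ending inventory: 103 @ $18.25 + 281 @ $14.80 = $6,038.55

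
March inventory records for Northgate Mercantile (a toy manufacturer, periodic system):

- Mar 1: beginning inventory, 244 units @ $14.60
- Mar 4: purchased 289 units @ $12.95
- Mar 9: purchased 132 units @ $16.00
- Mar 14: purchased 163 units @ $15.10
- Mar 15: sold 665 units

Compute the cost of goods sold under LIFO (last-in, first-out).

COGS = $9,498.45

Mar 15, 665 sold [LIFO — newest first]: 163 @ $15.10 + 132 @ $16.00 + 289 @ $12.95 + 81 @ $14.60 = $9,498.45
Ending inventory: 163 @ $14.60 = $2,379.80
Check: goods available $11,878.25 = COGS $9,498.45 + ending $2,379.80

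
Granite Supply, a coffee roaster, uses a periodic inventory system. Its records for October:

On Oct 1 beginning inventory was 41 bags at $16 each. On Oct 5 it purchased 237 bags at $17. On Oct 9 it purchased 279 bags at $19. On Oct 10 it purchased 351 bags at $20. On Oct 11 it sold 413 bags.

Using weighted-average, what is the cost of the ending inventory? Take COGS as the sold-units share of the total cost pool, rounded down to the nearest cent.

Ending inventory = $9,270.90

Oct 11, sell 413: 413/908 × $17,006.00 → $7,735.10
Ending inventory (cost pool remaining) = $9,270.90
Check: goods available $17,006.00 = COGS $7,735.10 + ending $9,270.90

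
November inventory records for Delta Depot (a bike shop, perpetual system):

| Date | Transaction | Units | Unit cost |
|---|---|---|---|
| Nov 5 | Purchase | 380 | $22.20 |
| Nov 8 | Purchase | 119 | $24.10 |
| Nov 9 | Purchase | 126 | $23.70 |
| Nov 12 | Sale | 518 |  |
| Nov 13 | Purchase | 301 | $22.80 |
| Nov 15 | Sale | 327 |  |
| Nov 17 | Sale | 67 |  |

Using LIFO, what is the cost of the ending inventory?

Nov 12, 518 sold [LIFO — newest first]: 126 @ $23.70 + 119 @ $24.10 + 273 @ $22.20 = $11,914.70
Nov 15, 327 sold [LIFO — newest first]: 301 @ $22.80 + 26 @ $22.20 = $7,440.00
Nov 17, 67 sold [LIFO — newest first]: 67 @ $22.20 = $1,487.40
Total COGS = $11,914.70 + $7,440.00 + $1,487.40 = $20,842.10
Ending inventory: 14 @ $22.20 = $310.80
Check: goods available $21,152.90 = COGS $20,842.10 + ending $310.80

Ending inventory = $310.80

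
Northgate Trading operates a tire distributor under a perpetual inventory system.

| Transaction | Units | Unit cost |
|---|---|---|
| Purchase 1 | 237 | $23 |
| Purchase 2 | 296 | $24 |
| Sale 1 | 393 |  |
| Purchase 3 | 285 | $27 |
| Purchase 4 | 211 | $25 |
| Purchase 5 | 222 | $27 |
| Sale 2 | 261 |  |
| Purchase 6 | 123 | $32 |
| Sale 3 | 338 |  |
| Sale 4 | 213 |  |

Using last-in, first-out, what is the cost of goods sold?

COGS = $31,452

Sale 1 (393) [LIFO — newest first]: 296 @ $24 + 97 @ $23 = $9,335
Sale 2 (261) [LIFO — newest first]: 222 @ $27 + 39 @ $25 = $6,969
Sale 3 (338) [LIFO — newest first]: 123 @ $32 + 172 @ $25 + 43 @ $27 = $9,397
Sale 4 (213) [LIFO — newest first]: 213 @ $27 = $5,751
Total COGS = $9,335 + $6,969 + $9,397 + $5,751 = $31,452
Ending inventory: 140 @ $23 + 29 @ $27 = $4,003
Check: goods available $35,455 = COGS $31,452 + ending $4,003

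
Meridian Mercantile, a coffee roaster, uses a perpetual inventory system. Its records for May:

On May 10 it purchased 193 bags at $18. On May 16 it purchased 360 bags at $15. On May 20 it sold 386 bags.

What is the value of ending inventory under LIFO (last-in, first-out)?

May 20, 386 sold [LIFO — newest first]: 360 @ $15 + 26 @ $18 = $5,868
Ending inventory: 167 @ $18 = $3,006

Ending inventory = $3,006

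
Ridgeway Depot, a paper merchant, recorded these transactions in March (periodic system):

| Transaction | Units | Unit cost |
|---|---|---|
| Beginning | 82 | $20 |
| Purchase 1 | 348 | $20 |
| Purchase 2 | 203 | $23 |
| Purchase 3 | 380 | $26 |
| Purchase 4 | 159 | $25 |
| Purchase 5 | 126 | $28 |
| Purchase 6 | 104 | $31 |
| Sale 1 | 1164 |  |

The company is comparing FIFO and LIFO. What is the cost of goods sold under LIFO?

COGS = $29,116

FIFO COGS: 82 @ $20 + 348 @ $20 + 203 @ $23 + 380 @ $26 + 151 @ $25 = $26,924
LIFO COGS: 104 @ $31 + 126 @ $28 + 159 @ $25 + 380 @ $26 + 203 @ $23 + 192 @ $20 = $29,116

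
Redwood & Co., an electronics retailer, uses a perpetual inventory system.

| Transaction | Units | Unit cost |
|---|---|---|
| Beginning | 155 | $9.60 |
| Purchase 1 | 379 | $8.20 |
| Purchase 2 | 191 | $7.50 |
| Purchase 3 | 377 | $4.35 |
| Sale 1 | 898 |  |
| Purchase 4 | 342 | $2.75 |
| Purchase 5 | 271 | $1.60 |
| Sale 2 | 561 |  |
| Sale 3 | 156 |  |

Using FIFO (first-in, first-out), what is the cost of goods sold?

Sale 1 (898) [FIFO — oldest first]: 155 @ $9.60 + 379 @ $8.20 + 191 @ $7.50 + 173 @ $4.35 = $6,780.85
Sale 2 (561) [FIFO — oldest first]: 204 @ $4.35 + 342 @ $2.75 + 15 @ $1.60 = $1,851.90
Sale 3 (156) [FIFO — oldest first]: 156 @ $1.60 = $249.60
Total COGS = $6,780.85 + $1,851.90 + $249.60 = $8,882.35
Ending inventory: 100 @ $1.60 = $160.00
Check: goods available $9,042.35 = COGS $8,882.35 + ending $160.00

COGS = $8,882.35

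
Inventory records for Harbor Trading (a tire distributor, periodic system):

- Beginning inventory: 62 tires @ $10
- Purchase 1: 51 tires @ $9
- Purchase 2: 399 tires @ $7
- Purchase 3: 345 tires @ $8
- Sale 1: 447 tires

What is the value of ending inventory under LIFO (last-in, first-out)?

Sale 1 (447) [LIFO — newest first]: 345 @ $8 + 102 @ $7 = $3,474
Ending inventory: 62 @ $10 + 51 @ $9 + 297 @ $7 = $3,158
Check: goods available $6,632 = COGS $3,474 + ending $3,158

Ending inventory = $3,158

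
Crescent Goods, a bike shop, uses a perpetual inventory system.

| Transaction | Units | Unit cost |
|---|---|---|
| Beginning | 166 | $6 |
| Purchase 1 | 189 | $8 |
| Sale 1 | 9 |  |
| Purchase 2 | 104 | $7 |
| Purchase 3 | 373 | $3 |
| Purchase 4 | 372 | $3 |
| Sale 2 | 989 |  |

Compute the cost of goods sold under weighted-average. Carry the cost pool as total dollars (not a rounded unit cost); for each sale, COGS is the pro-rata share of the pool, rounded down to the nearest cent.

After Beginning: 166 on hand, pool $996.00 (≈ $6.0000 each)
After Purchase 1: 355 on hand, pool $2,508.00 (≈ $7.0648 each)
Sale 1, sell 9: 9/355 × $2,508.00 → $63.58
After Purchase 2: 450 on hand, pool $3,172.42 (≈ $7.0498 each)
After Purchase 3: 823 on hand, pool $4,291.42 (≈ $5.2144 each)
After Purchase 4: 1195 on hand, pool $5,407.42 (≈ $4.5250 each)
Sale 2, sell 989: 989/1195 × $5,407.42 → $4,475.26
Total COGS = $63.58 + $4,475.26 = $4,538.84
Ending inventory (cost pool remaining) = $932.16

COGS = $4,538.84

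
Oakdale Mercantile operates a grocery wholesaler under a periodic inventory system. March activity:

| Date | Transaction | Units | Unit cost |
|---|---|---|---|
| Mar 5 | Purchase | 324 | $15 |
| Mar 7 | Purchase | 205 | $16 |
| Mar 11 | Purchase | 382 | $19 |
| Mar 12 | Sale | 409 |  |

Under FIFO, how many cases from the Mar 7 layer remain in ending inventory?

Mar 12, 409 sold [FIFO — oldest first]: 324 @ $15 + 85 @ $16 = $6,220
Ending inventory: 120 @ $16 + 382 @ $19 = $9,178

120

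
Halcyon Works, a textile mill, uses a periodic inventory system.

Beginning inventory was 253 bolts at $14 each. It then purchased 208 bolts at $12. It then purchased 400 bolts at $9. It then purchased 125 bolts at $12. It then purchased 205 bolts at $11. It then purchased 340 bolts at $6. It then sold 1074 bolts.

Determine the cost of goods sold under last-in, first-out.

Sale 1 (1074) [LIFO — newest first]: 340 @ $6 + 205 @ $11 + 125 @ $12 + 400 @ $9 + 4 @ $12 = $9,443
Ending inventory: 253 @ $14 + 204 @ $12 = $5,990

COGS = $9,443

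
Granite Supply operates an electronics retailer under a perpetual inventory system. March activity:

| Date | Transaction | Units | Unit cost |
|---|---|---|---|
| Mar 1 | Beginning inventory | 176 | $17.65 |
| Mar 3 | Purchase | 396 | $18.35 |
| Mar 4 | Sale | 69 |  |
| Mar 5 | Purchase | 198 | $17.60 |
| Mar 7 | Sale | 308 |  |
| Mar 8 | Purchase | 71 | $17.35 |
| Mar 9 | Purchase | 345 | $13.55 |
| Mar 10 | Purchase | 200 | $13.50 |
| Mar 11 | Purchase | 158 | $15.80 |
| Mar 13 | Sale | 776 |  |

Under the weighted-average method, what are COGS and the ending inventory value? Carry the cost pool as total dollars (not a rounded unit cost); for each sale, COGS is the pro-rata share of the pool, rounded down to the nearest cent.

After Mar 1: 176 on hand, pool $3,106.40 (≈ $17.6500 each)
After Mar 3: 572 on hand, pool $10,373.00 (≈ $18.1346 each)
Mar 4, sell 69: 69/572 × $10,373.00 → $1,251.28
After Mar 5: 701 on hand, pool $12,606.52 (≈ $17.9836 each)
Mar 7, sell 308: 308/701 × $12,606.52 → $5,538.95
After Mar 8: 464 on hand, pool $8,299.42 (≈ $17.8867 each)
After Mar 9: 809 on hand, pool $12,974.17 (≈ $16.0373 each)
After Mar 10: 1009 on hand, pool $15,674.17 (≈ $15.5344 each)
After Mar 11: 1167 on hand, pool $18,170.57 (≈ $15.5703 each)
Mar 13, sell 776: 776/1167 × $18,170.57 → $12,082.57
Total COGS = $1,251.28 + $5,538.95 + $12,082.57 = $18,872.80
Ending inventory (cost pool remaining) = $6,088.00
Check: goods available $24,960.80 = COGS $18,872.80 + ending $6,088.00

COGS = $18,872.80; ending inventory = $6,088.00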